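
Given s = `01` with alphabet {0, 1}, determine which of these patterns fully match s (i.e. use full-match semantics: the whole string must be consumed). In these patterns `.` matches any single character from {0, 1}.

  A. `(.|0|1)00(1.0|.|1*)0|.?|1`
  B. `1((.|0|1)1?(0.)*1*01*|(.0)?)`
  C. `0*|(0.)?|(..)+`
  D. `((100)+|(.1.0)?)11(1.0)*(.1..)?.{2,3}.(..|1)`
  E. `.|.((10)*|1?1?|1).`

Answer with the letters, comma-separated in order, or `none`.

A → no match
B → no match — must start with `1`
C → match
D → no match
E → match

C, E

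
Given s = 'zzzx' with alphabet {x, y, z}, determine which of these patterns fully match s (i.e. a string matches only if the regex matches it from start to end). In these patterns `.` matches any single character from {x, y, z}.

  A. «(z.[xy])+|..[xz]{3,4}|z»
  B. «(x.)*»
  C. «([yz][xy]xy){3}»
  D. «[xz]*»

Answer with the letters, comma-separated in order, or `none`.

A → no match
B → no match
C → no match — must end with 'xy'
D → match

D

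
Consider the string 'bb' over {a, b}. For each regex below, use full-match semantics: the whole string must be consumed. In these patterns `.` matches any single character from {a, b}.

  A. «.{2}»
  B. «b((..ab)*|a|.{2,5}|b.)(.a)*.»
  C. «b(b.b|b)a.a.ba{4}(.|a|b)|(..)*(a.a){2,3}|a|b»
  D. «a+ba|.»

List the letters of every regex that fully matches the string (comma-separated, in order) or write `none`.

A, B

A → match
B → match
C → no match
D → no match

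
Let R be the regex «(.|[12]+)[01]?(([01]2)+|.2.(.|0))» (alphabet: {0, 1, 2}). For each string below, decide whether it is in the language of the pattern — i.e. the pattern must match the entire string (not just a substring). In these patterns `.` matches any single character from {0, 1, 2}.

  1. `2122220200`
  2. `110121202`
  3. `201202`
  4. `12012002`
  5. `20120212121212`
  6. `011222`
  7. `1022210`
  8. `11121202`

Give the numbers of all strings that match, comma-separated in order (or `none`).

1 → match
2 → match
3 → match
4 → no match
5 → match
6 → match
7 → no match
8 → match

1, 2, 3, 5, 6, 8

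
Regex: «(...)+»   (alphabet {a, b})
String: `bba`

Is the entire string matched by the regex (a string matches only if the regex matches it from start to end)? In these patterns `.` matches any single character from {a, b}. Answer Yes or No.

Yes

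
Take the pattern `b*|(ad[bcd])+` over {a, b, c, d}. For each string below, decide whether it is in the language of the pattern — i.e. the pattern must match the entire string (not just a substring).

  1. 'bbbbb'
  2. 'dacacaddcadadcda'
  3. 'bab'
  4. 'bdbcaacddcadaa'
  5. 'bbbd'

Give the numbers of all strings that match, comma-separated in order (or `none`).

1

1 → match
2 → no match
3 → no match
4 → no match
5 → no match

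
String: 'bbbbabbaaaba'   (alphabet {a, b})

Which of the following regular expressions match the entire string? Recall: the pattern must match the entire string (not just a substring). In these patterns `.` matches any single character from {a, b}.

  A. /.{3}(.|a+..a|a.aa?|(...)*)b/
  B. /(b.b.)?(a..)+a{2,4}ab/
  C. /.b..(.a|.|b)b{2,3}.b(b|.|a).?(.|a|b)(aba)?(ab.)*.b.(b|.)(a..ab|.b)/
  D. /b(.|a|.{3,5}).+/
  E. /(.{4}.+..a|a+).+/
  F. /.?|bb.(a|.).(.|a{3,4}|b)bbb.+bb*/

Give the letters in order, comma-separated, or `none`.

D, E

A → no match — must end with 'b'
B → no match — must end with 'aab'
C → no match
D → match
E → match
F → no match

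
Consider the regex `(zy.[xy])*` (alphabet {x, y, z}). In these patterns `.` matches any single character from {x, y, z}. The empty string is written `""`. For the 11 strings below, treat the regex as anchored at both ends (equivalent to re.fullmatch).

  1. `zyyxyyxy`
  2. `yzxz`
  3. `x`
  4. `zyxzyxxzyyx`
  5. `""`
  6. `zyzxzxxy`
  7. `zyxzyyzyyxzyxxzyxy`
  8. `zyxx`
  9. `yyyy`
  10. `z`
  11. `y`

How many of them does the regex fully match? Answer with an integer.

2

1 → no match
2 → no match
3 → no match
4 → no match
5 → match
6 → no match
7 → no match
8 → match
9 → no match
10 → no match
11 → no match
Total matched: 2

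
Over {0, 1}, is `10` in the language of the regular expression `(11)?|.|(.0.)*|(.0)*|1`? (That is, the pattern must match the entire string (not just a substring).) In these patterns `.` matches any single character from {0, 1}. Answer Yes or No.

Yes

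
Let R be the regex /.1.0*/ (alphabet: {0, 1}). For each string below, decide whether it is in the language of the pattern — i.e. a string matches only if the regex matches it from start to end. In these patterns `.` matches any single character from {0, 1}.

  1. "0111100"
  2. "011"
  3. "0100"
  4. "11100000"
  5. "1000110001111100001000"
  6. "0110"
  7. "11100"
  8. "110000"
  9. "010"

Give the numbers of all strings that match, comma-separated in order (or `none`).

2, 3, 4, 6, 7, 8, 9

1 → no match
2 → match
3 → match
4 → match
5 → no match
6 → match
7 → match
8 → match
9 → match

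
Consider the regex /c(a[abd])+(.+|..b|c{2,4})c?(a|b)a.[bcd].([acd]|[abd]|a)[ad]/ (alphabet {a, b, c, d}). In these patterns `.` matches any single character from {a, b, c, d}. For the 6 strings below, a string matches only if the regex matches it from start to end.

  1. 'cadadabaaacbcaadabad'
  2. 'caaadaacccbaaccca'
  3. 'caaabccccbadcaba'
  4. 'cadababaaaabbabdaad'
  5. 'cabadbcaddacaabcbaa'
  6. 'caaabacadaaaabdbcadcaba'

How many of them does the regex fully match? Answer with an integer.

4

1 → no match
2 → match
3 → match
4 → match
5 → match
6 → no match
Total matched: 4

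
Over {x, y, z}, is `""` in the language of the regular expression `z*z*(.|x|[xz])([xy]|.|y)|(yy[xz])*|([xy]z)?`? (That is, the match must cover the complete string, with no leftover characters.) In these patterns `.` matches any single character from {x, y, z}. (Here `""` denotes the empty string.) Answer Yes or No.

Yes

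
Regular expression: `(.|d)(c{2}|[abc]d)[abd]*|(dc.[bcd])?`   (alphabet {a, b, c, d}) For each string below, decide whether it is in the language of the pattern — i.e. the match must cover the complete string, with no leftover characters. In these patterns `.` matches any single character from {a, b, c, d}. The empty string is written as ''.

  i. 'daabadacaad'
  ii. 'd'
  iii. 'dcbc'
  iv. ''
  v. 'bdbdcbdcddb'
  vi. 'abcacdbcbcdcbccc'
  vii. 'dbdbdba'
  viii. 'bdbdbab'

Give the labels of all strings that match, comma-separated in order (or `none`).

i. 'daabadacaad' → no match
ii. 'd' → no match
iii. 'dcbc' → match
iv. '' → match
v. 'bdbdcbdcddb' → no match
vi → no match
vii. 'dbdbdba' → match
viii. 'bdbdbab' → no match

iii, iv, vii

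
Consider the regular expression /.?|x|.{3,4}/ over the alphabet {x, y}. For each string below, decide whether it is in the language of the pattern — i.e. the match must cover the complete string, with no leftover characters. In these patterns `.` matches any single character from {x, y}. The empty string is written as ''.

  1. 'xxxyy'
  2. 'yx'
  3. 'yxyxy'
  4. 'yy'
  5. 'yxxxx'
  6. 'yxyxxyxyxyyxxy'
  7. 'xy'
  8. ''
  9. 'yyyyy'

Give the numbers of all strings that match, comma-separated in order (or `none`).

8

1 → no match
2 → no match
3 → no match
4 → no match
5 → no match
6 → no match
7 → no match
8 → match
9 → no match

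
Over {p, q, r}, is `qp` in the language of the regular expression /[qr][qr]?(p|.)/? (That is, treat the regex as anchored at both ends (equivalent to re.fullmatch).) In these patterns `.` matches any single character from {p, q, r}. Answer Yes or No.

Yes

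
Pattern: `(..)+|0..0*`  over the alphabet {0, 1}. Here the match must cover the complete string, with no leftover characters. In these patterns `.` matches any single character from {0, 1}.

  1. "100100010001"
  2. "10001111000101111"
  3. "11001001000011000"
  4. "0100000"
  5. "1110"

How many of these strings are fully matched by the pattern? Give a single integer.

1. "100100010001" → match
2 → no match
3 → no match
4. "0100000" → match
5. "1110" → match
Total matched: 3

3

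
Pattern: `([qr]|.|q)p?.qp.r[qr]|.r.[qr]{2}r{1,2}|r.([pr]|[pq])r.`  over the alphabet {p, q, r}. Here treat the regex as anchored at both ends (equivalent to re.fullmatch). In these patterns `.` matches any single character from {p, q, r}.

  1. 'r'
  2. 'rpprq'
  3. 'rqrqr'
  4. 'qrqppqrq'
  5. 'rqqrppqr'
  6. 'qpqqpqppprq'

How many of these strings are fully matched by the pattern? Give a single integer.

1. 'r' → no match
2. 'rpprq' → match
3. 'rqrqr' → no match
4. 'qrqppqrq' → no match
5. 'rqqrppqr' → no match
6. 'qpqqpqppprq' → no match
Total matched: 1

1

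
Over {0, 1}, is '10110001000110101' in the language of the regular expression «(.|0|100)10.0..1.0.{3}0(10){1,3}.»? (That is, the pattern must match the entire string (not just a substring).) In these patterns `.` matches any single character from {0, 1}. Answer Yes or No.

No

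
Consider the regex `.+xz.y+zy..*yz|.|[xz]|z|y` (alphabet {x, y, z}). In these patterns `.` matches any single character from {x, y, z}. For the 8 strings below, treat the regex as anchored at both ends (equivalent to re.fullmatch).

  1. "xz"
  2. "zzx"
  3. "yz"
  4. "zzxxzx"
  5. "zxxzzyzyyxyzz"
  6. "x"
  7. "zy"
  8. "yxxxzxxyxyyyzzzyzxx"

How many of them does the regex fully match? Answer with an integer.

1 → no match
2 → no match
3 → no match
4 → no match
5 → no match
6 → match
7 → no match
8 → no match
Total matched: 1

1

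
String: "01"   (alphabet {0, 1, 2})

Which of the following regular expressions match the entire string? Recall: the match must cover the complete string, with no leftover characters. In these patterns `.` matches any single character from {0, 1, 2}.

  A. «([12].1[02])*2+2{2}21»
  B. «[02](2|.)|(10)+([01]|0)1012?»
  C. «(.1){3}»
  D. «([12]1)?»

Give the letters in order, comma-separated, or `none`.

B

A → no match — must end with "221"
B → match
C → no match
D → no match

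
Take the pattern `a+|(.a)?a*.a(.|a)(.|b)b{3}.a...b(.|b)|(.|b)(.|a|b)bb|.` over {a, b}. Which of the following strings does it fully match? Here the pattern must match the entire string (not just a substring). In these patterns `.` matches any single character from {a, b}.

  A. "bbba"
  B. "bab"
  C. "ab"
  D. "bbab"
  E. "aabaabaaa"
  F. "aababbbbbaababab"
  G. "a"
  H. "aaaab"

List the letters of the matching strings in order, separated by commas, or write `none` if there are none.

A → no match
B → no match
C → no match
D → no match
E → no match
F → no match
G → match
H → no match

G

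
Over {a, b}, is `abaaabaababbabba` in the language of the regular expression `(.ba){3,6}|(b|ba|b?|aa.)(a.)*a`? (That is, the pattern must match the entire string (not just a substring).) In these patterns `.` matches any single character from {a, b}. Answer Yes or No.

No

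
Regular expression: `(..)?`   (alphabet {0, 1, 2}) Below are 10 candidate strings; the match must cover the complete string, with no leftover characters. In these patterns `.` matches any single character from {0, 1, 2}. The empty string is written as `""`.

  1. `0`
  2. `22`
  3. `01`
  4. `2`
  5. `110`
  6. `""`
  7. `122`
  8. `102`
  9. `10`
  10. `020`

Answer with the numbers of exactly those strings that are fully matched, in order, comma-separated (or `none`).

2, 3, 6, 9

1 → no match
2 → match
3 → match
4 → no match
5 → no match
6 → match
7 → no match
8 → no match
9 → match
10 → no match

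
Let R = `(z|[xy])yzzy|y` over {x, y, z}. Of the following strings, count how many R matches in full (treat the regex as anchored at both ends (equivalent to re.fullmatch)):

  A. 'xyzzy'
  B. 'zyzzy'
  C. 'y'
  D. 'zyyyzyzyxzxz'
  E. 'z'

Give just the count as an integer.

3

A. 'xyzzy' → match
B. 'zyzzy' → match
C. 'y' → match
D. 'zyyyzyzyxzxz' → no match
E. 'z' → no match
Total matched: 3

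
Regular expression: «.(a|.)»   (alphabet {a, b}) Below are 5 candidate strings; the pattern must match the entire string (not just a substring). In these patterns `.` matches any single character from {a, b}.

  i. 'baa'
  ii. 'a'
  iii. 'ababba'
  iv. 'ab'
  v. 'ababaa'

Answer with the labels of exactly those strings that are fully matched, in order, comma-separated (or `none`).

i → no match
ii → no match
iii → no match
iv → match
v → no match

iv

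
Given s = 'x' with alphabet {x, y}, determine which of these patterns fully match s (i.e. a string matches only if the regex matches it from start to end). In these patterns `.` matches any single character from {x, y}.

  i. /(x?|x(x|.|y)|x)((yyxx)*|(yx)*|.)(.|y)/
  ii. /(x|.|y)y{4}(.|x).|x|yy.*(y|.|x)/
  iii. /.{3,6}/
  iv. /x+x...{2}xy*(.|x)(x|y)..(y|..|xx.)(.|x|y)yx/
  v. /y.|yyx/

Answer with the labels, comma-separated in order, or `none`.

i → match
ii → match
iii → no match
iv → no match — must end with 'yx'
v → no match

i, ii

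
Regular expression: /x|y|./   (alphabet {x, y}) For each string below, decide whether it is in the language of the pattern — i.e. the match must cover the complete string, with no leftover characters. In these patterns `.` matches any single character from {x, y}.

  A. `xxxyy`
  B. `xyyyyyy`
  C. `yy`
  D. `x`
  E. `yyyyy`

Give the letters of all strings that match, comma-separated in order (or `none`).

D

A → no match
B → no match
C → no match
D → match
E → no match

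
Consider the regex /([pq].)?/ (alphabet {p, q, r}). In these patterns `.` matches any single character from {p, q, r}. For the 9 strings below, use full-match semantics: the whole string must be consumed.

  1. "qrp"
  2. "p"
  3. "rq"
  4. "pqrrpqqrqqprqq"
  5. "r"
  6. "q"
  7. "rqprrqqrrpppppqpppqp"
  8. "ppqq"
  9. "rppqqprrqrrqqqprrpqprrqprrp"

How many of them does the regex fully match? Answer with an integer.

1 → no match
2 → no match
3 → no match
4 → no match
5 → no match
6 → no match
7 → no match
8 → no match
9 → no match
Total matched: 0

0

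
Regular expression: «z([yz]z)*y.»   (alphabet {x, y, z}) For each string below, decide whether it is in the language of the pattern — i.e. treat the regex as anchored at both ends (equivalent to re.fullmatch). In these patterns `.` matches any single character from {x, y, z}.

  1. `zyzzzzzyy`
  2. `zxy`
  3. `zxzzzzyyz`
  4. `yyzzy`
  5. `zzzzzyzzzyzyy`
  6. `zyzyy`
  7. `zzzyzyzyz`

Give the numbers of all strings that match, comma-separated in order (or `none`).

1, 5, 6, 7

1 → match
2 → no match
3 → no match
4 → no match — must start with `z`
5 → match
6 → match
7 → match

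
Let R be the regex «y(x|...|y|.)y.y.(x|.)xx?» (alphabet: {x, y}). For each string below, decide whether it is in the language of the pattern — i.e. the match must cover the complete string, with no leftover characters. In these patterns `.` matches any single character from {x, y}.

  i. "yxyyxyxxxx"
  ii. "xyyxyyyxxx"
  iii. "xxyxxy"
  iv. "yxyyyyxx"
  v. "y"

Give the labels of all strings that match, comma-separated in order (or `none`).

iv

i → no match
ii → no match — must start with "y"
iii → no match — must start with "y"
iv → match
v → no match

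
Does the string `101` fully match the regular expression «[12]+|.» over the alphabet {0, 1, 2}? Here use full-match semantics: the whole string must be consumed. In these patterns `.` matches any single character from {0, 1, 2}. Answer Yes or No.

No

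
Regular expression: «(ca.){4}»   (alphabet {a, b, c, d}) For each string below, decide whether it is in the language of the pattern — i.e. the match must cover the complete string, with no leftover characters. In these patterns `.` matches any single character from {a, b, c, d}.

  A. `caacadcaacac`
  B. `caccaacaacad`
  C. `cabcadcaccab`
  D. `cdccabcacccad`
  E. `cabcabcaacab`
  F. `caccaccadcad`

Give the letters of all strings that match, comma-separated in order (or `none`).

A, B, C, E, F

A → match
B → match
C → match
D → no match — must start with `ca`
E → match
F → match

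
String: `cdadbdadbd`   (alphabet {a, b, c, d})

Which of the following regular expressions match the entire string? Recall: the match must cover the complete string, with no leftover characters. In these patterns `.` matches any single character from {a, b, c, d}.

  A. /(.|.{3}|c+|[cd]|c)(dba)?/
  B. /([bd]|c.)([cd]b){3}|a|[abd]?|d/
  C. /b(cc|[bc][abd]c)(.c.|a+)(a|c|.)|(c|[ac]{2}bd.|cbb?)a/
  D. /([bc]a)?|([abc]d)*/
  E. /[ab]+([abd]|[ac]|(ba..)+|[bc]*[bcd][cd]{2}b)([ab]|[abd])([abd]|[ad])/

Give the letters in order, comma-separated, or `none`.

D

A → no match
B → no match
C → no match
D → match
E → no match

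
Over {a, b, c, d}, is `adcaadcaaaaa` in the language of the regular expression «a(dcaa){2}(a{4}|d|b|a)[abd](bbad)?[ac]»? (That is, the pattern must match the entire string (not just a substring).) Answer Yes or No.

Yes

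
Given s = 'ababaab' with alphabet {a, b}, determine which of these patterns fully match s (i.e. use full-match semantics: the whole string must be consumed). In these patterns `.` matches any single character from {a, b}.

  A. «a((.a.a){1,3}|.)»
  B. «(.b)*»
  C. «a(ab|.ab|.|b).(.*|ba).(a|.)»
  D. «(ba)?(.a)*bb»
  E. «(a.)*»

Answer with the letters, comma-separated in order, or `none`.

A → no match
B → no match
C → match
D → no match — must end with 'bb'
E → no match

C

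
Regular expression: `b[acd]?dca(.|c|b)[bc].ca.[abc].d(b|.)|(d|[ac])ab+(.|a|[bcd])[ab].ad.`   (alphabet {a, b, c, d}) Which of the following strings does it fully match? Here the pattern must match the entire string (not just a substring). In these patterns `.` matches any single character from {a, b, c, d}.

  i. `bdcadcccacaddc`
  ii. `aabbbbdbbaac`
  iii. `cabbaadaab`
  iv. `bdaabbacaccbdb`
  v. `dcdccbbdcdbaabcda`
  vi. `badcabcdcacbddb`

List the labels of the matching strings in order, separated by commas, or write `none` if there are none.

i, vi

i → match
ii. `aabbbbdbbaac` → no match
iii. `cabbaadaab` → no match
iv → no match
v → no match
vi → match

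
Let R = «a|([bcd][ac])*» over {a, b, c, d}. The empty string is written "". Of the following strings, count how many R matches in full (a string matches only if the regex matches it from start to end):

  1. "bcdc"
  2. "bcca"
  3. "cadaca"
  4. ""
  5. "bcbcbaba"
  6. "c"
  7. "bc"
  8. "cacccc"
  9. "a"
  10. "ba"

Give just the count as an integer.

1. "bcdc" → match
2. "bcca" → match
3. "cadaca" → match
4. "" → match
5. "bcbcbaba" → match
6. "c" → no match
7. "bc" → match
8. "cacccc" → match
9. "a" → match
10. "ba" → match
Total matched: 9

9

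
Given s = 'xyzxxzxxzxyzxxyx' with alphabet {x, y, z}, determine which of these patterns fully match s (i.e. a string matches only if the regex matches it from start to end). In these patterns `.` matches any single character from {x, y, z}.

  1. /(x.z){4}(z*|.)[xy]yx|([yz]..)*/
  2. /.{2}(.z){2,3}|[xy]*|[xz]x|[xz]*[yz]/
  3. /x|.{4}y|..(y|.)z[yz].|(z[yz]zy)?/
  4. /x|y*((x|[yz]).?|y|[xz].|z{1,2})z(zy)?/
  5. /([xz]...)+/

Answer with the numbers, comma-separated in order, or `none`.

1 → match
2 → no match
3 → no match
4 → no match
5 → match

1, 5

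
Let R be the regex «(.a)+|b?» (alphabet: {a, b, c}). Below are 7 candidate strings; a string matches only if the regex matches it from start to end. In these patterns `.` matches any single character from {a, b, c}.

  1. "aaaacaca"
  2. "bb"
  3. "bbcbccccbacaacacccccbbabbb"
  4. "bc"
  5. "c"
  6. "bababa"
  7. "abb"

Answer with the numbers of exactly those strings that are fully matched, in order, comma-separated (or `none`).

1 → match
2 → no match
3 → no match
4 → no match
5 → no match
6 → match
7 → no match

1, 6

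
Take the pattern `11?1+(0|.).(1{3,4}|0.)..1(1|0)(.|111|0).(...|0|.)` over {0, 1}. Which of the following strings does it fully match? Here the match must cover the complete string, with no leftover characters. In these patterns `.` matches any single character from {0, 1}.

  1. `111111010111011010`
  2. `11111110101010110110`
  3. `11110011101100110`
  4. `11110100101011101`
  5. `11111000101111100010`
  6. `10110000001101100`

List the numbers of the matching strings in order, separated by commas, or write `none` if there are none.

4

1 → no match
2 → no match
3 → no match
4 → match
5 → no match
6 → no match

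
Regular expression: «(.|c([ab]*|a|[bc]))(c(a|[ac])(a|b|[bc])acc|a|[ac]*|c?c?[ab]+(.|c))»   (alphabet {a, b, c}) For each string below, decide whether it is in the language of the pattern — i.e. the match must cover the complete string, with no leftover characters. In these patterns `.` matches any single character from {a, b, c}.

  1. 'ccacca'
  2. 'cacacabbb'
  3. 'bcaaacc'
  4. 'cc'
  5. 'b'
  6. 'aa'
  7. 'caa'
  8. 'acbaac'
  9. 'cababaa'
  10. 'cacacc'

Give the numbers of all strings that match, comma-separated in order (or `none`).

1 → match
2 → no match
3 → match
4 → match
5 → match
6 → match
7 → match
8 → match
9 → match
10 → match

1, 3, 4, 5, 6, 7, 8, 9, 10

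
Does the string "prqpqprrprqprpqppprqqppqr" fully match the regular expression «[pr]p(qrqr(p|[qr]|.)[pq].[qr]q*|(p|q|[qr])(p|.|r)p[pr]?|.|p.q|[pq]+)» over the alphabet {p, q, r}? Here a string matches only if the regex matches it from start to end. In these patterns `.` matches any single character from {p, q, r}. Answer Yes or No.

No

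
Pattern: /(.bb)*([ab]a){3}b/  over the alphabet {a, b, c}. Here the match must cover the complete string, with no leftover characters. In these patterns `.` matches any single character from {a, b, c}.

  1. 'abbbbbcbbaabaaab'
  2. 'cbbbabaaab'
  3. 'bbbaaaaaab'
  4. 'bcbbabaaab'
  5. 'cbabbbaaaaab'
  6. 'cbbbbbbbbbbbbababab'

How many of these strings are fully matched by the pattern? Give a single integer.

1 → match
2 → match
3 → match
4 → no match
5 → no match
6 → match
Total matched: 4

4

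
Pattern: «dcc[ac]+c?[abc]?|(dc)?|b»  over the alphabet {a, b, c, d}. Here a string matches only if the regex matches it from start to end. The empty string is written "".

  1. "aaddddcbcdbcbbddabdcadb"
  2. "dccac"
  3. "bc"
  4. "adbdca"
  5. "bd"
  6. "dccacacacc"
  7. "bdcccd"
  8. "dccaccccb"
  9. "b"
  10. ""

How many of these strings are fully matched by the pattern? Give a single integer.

5

1 → no match
2 → match
3 → no match
4 → no match
5 → no match
6 → match
7 → no match
8 → match
9 → match
10 → match
Total matched: 5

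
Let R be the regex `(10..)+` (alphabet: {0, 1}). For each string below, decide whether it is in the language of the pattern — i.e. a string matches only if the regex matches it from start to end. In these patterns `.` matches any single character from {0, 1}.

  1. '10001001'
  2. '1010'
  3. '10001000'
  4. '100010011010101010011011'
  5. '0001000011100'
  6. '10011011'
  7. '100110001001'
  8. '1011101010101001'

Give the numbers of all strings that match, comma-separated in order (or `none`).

1, 2, 3, 4, 6, 7, 8

1. '10001001' → match
2. '1010' → match
3. '10001000' → match
4 → match
5 → no match — must start with '10'
6. '10011011' → match
7. '100110001001' → match
8 → match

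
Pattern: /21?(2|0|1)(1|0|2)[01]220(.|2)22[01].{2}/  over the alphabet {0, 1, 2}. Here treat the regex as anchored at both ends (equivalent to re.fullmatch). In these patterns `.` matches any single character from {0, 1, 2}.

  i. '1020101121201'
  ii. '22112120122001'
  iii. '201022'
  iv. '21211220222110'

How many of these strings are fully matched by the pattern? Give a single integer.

i → no match — must start with '2'
ii → no match
iii → no match
iv → match
Total matched: 1

1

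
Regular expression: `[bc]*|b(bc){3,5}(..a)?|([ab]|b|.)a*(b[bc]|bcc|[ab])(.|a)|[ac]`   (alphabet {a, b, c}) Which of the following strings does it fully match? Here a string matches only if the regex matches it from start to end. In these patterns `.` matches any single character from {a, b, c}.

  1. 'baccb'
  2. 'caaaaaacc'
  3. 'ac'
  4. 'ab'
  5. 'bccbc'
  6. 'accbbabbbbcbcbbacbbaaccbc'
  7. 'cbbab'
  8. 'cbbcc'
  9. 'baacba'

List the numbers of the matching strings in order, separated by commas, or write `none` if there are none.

1 → no match
2 → no match
3 → no match
4 → no match
5 → match
6 → no match
7 → no match
8 → match
9 → no match

5, 8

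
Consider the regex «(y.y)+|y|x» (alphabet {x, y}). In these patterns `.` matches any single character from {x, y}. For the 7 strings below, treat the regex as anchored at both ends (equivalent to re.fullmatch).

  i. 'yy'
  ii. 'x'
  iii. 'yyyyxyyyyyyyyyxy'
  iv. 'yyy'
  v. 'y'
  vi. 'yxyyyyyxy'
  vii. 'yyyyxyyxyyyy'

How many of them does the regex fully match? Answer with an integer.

5

i. 'yy' → no match
ii. 'x' → match
iii → no match
iv. 'yyy' → match
v. 'y' → match
vi. 'yxyyyyyxy' → match
vii. 'yyyyxyyxyyyy' → match
Total matched: 5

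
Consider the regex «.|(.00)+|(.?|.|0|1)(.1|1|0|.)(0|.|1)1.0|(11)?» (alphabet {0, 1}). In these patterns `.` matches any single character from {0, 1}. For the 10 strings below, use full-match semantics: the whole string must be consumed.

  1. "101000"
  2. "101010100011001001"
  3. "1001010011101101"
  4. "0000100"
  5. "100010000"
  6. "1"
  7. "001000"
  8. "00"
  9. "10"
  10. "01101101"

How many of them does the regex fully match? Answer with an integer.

1

1 → no match
2 → no match
3 → no match
4 → no match
5 → no match
6 → match
7 → no match
8 → no match
9 → no match
10 → no match
Total matched: 1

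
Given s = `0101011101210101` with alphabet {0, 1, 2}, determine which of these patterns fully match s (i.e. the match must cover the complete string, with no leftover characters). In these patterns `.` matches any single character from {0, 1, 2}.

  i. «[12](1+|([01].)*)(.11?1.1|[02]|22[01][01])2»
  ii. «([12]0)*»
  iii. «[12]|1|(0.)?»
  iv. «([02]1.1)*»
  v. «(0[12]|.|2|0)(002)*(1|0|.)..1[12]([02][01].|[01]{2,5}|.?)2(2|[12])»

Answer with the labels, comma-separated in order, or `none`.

iv

i → no match — must end with `2`
ii → no match
iii → no match
iv → match
v → no match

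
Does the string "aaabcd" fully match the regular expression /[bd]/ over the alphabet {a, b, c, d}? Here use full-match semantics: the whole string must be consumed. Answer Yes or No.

No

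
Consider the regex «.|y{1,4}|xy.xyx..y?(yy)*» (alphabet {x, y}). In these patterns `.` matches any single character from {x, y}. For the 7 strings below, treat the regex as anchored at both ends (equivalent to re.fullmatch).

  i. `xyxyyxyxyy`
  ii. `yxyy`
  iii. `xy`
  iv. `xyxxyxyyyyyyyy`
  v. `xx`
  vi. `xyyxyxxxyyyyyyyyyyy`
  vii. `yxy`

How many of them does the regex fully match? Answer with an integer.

i → no match
ii → no match
iii → no match
iv → match
v → no match
vi → match
vii → no match
Total matched: 2

2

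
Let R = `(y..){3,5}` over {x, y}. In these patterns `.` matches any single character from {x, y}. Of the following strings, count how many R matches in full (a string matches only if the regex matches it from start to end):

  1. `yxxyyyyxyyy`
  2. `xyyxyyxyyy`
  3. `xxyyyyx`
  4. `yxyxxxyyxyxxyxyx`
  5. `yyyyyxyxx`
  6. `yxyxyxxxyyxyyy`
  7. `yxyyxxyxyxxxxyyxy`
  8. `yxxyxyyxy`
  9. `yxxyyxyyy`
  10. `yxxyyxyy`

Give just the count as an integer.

3

1 → no match
2 → no match — must start with `y`
3 → no match — must start with `y`
4 → no match
5 → match
6 → no match
7 → no match
8 → match
9 → match
10 → no match
Total matched: 3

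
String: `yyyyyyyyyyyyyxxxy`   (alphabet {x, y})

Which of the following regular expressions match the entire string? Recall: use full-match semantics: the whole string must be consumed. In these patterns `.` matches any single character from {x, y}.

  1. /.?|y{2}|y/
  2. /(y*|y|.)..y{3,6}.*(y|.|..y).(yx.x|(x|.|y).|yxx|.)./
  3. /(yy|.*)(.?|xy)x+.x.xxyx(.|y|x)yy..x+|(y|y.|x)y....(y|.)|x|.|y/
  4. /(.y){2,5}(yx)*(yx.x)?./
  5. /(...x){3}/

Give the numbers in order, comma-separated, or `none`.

2

1 → no match
2 → match
3 → no match
4 → no match
5 → no match — must end with `x`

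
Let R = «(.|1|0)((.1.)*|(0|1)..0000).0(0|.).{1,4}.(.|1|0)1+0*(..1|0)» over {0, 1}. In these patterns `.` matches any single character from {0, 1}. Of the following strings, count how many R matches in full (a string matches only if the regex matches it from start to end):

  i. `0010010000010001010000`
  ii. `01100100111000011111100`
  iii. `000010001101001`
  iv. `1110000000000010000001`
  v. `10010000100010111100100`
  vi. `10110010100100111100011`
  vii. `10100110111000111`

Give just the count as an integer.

2

i → no match
ii → match
iii → no match
iv → match
v → no match
vi → no match
vii → no match
Total matched: 2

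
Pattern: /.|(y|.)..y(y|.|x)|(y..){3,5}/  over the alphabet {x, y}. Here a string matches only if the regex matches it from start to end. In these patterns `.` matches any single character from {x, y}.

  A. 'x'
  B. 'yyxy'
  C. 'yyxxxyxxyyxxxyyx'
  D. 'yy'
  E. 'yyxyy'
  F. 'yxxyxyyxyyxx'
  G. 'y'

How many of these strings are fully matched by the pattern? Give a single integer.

A. 'x' → match
B. 'yyxy' → no match
C → no match
D. 'yy' → no match
E. 'yyxyy' → match
F. 'yxxyxyyxyyxx' → match
G. 'y' → match
Total matched: 4

4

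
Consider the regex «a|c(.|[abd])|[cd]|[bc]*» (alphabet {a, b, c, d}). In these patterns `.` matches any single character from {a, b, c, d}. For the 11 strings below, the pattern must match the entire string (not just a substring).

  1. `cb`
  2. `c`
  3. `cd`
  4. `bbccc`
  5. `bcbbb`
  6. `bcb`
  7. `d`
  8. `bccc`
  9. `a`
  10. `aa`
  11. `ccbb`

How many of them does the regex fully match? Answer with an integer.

1 → match
2 → match
3 → match
4 → match
5 → match
6 → match
7 → match
8 → match
9 → match
10 → no match
11 → match
Total matched: 10

10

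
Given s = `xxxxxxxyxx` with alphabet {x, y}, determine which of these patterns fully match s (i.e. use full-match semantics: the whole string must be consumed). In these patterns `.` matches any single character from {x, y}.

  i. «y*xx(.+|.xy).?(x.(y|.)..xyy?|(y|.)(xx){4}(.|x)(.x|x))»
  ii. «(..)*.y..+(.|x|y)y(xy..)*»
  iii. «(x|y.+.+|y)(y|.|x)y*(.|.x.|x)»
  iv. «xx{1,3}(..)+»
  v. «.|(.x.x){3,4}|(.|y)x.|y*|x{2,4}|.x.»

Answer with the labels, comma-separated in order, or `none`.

iv

i → no match
ii → no match
iii → no match
iv → match
v → no match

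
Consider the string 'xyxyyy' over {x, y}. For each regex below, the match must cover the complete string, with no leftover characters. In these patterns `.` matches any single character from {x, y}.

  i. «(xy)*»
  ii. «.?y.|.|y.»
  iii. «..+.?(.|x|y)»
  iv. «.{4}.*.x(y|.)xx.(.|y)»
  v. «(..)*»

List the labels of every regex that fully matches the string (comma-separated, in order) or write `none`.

i → no match
ii → no match
iii → match
iv → no match
v → match

iii, v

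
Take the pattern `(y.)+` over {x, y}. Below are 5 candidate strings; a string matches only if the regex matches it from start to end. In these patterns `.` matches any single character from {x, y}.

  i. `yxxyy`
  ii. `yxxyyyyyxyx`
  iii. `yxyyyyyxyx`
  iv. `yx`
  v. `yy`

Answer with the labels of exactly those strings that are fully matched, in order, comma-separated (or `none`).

iii, iv, v

i. `yxxyy` → no match
ii. `yxxyyyyyxyx` → no match
iii. `yxyyyyyxyx` → match
iv. `yx` → match
v. `yy` → match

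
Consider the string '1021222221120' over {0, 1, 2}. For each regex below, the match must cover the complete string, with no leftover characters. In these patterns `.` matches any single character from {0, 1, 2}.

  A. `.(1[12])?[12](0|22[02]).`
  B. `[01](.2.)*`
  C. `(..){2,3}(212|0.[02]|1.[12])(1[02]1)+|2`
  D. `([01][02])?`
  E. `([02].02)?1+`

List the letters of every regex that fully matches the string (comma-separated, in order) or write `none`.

A → no match
B → match
C → no match
D → no match
E → no match — must end with '1'

B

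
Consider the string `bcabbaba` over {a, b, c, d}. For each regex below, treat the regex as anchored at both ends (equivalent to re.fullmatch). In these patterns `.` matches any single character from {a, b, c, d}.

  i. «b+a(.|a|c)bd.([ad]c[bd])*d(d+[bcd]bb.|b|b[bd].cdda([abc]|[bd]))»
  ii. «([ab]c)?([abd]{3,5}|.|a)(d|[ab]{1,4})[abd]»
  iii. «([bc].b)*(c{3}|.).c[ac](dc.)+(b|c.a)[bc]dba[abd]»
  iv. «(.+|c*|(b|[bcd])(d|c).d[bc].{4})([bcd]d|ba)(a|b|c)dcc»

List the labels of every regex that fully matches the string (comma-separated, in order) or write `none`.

ii

i → no match
ii → match
iii → no match
iv → no match — must end with `dcc`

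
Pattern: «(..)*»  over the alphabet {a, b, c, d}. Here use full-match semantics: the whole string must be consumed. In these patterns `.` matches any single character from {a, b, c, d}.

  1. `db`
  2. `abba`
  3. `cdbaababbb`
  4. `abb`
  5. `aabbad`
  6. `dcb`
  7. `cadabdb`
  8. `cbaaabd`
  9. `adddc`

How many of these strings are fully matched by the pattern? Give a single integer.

1 → match
2 → match
3 → match
4 → no match
5 → match
6 → no match
7 → no match
8 → no match
9 → no match
Total matched: 4

4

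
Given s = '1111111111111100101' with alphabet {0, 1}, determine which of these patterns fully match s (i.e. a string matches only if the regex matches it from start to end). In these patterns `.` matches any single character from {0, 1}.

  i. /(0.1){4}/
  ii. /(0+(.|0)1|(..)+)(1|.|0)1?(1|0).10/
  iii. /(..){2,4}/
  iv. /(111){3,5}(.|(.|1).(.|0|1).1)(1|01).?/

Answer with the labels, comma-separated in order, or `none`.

iv

i → no match — must start with '0'
ii → no match — must end with '10'
iii → no match
iv → match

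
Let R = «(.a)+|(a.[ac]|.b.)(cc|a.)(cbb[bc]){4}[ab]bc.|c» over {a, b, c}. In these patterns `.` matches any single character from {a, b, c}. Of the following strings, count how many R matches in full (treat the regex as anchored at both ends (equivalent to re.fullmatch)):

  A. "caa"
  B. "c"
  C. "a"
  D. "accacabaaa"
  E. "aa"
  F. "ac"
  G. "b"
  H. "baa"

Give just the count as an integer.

2

A → no match
B → match
C → no match
D → no match
E → match
F → no match
G → no match
H → no match
Total matched: 2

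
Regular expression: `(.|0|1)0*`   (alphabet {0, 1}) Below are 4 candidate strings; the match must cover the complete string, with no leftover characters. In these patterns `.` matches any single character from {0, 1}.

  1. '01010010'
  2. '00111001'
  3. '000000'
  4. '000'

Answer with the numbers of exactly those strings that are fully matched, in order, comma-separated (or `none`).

1. '01010010' → no match
2. '00111001' → no match
3. '000000' → match
4. '000' → match

3, 4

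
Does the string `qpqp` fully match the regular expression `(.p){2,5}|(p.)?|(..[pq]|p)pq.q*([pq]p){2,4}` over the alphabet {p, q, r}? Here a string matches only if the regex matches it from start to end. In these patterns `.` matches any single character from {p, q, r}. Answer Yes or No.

Yes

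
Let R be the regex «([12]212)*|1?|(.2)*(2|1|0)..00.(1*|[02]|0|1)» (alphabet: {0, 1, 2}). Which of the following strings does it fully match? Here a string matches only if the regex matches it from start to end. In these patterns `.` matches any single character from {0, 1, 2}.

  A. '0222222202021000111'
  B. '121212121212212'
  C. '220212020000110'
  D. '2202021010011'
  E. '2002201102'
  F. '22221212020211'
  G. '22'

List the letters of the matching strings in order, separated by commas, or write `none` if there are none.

A → match
B → no match
C → no match
D → match
E → no match
F → no match
G → no match

A, D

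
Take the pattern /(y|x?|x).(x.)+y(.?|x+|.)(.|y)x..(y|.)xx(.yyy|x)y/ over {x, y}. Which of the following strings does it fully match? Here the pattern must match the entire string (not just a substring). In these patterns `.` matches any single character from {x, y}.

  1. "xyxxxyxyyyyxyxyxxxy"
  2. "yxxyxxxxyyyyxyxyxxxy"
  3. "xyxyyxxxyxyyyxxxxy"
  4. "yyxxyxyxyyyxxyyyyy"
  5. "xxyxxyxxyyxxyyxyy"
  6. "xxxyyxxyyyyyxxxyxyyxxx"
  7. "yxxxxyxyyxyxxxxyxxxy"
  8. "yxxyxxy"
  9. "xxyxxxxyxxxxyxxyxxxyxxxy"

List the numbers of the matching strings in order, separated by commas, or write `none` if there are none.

1 → match
2 → no match
3 → no match
4 → match
5 → no match
6 → no match — must end with "y"
7 → no match
8 → no match
9 → no match

1, 4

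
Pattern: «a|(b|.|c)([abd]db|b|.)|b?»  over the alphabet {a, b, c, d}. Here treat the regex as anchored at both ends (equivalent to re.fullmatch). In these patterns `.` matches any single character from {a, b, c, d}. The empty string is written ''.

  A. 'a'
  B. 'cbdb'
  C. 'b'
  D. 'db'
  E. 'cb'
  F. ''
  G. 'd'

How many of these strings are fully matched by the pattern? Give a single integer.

6

A → match
B → match
C → match
D → match
E → match
F → match
G → no match
Total matched: 6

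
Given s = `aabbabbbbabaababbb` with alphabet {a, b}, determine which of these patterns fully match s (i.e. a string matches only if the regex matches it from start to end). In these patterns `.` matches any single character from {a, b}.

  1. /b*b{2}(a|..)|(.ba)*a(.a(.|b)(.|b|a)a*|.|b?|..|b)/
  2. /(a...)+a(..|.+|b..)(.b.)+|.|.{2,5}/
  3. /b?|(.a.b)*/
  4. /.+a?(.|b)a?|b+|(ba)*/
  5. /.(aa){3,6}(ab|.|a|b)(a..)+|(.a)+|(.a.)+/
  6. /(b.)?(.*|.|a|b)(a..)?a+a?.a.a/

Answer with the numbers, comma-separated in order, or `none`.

1 → no match
2 → match
3 → no match
4 → match
5 → no match
6 → no match — must end with `a`

2, 4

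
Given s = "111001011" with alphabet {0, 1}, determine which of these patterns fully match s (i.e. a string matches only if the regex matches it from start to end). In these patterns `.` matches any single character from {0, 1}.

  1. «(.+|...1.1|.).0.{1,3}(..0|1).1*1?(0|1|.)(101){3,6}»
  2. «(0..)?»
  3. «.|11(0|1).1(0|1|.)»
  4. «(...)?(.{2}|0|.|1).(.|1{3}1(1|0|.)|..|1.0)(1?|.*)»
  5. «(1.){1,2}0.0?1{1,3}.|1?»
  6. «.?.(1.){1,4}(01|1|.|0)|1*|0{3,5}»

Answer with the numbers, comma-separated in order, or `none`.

4, 5

1 → no match — must end with "101"
2 → no match
3 → no match
4 → match
5 → match
6 → no match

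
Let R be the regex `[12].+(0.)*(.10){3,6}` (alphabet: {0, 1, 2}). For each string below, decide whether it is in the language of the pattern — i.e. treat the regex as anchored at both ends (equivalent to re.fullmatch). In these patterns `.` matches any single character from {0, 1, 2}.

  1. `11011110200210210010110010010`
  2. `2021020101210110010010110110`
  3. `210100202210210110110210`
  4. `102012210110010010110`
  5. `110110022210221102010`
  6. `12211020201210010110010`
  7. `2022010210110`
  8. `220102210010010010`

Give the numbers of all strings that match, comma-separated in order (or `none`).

1, 2, 3, 4, 6, 7, 8

1 → match
2 → match
3 → match
4 → match
5 → no match
6 → match
7 → match
8 → match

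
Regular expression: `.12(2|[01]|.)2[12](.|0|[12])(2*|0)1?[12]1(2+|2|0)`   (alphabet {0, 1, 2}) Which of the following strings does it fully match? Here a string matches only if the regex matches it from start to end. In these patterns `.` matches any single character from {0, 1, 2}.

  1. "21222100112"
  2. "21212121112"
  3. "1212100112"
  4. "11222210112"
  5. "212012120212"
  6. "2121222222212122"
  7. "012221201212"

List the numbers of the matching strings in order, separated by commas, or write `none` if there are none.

1 → match
2 → match
3 → no match
4 → match
5 → no match
6 → match
7 → match

1, 2, 4, 6, 7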